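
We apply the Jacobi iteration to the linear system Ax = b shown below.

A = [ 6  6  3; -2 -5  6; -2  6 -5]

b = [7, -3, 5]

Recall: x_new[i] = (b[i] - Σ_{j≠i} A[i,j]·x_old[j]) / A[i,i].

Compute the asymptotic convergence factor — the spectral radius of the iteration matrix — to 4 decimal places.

Write A = D+L+U with D = diag(6, -5, -5).
Jacobi T = -D⁻¹(L+U): T[2,1] = -(6)/(-5) = +1.2000; T[2,2] = 0.
  T[0,:] = [+0.0000 -1.0000 -0.5000]
  T[1,:] = [-0.4000 +0.0000 +1.2000]
  T[2,:] = [-0.4000 +1.2000 +0.0000]
|eigenvalues of T|: 1.5798, 1.2000, 0.3798.
spectral radius ρ = 1.5798; 1.5798 > 1, so it fails to converge.

1.5798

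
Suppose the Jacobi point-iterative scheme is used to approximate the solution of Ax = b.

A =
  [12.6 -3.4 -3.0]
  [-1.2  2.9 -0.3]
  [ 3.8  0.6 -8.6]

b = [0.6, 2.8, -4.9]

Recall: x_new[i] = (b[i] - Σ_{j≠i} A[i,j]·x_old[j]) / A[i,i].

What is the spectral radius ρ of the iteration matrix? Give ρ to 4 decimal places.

0.5115

Diagonal D = diag(12.6, 2.9, -8.6); L, U strict lower/upper.
Jacobi T = -D⁻¹(L+U): T[0,2] = -(-3)/(12.6) = +0.2381; T[0,0] = 0.
  T[0,:] = [+0.0000  +0.2698  +0.2381]
  T[1,:] = [+0.4138  +0.0000  +0.1034]
  T[2,:] = [+0.4419  +0.0698  +0.0000]
|λ(T)| sorted: 0.5115, 0.4227, 0.0888.
ρ = 0.5115; 0.5115 < 1, so it converges for any x₀.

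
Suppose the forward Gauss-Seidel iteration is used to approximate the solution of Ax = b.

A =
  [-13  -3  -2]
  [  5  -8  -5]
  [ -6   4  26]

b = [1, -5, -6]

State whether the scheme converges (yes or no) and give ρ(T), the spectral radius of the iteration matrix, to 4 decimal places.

yes, ρ = 0.2200

Write A = D+L+U with D = diag(-13, -8, 26).
Gauss-Seidel: T = -(D+L)⁻¹U, row 0 first, T[0,2] = -(-2)/(-13) = -0.1538; later rows by forward substitution.
  T[0,:] = [+0.0000 -0.2308 -0.1538]
  T[1,:] = [+0.0000 -0.1442 -0.7212]
  T[2,:] = [+0.0000 -0.0311 +0.0754]
eigenvalue magnitudes: 0.2200, 0.1513, 0.0000.
ρ(T) = max|λ| = 0.2200; 0.2200 < 1 ⇒ converges.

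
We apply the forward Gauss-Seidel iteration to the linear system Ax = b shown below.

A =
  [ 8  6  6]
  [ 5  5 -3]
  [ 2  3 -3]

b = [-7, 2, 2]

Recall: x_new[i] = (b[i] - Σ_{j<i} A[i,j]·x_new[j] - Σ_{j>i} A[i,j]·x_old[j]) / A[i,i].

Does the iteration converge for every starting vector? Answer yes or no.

A = D + L + U where D = diag(8, 5, -3).
GS T = -(D+L)⁻¹U: row 0 first, T[0,1] = -(6)/(8) = -0.7500; later rows by forward substitution.
  T[0,:] = [+0.0000  -0.7500  -0.7500]
  T[1,:] = [+0.0000  +0.7500  +1.3500]
  T[2,:] = [+0.0000  +0.2500  +0.8500]
eigenvalue magnitudes: 1.3831, 0.2169, 0.0000.
spectral radius ρ = 1.3831; 1.3831 > 1 ⇒ diverges.

no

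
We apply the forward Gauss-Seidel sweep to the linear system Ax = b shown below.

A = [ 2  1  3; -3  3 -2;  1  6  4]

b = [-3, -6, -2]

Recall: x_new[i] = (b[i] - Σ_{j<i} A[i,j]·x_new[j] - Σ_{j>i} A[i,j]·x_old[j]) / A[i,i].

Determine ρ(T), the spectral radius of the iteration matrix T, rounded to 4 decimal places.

1.1947

Split A = D + L + U, D = diag(2, 3, 4).
GS T = -(D+L)⁻¹U: row 0 first, T[0,2] = -(3)/(2) = -1.5000; later rows by forward substitution.
  T[0,:] = [+0.0000, -0.5000, -1.5000]
  T[1,:] = [+0.0000, -0.5000, -0.8333]
  T[2,:] = [+0.0000, +0.8750, +1.6250]
moduli |λ_i(T)| = 1.1947, 0.0697, 0.0000.
ρ(T) = max|λ| = 1.1947; 1.1947 > 1: divergent.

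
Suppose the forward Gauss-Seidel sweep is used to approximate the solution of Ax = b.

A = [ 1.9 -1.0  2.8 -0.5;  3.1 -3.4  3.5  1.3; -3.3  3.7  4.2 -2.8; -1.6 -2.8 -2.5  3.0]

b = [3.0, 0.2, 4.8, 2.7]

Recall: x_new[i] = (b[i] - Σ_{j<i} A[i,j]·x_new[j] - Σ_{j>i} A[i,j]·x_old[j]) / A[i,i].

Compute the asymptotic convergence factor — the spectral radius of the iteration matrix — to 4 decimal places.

1.2563

Diagonal D = diag(1.9, -3.4, 4.2, 3); L, U strict lower/upper.
T_GS = -(D+L)⁻¹U: row 0 first, T[0,2] = -(2.8)/(1.9) = -1.4737; later rows by forward substitution.
  T[0,:] = [+0.0000 +0.5263 -1.4737 +0.2632]
  T[1,:] = [+0.0000 +0.4799 -0.3142 +0.6223]
  T[2,:] = [+0.0000 -0.0092 -0.8811 +0.3252]
  T[3,:] = [+0.0000 +0.7209 -1.8135 +0.9922]
moduli |λ_i(T)| = 1.2563, 0.3916, 0.3916, 0.0000.
spectral radius ρ = 1.2563; 1.2563 > 1, so it fails to converge.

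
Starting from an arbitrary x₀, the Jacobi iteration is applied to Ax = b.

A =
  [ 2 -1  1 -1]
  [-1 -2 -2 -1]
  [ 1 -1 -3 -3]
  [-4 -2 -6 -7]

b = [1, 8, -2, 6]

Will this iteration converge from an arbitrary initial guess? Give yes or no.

Let D = diag(2, -2, -3, -7); L, U the strict triangles.
Jacobi: T = -D⁻¹(L+U), T[3,2] = -(-6)/(-7) = -0.8571; T[3,3] = 0.
  T[0,:] = [+0.0000, +0.5000, -0.5000, +0.5000]
  T[1,:] = [-0.5000, +0.0000, -1.0000, -0.5000]
  T[2,:] = [+0.3333, -0.3333, +0.0000, -1.0000]
  T[3,:] = [-0.5714, -0.2857, -0.8571, +0.0000]
moduli |λ_i(T)| = 1.2256, 0.7736, 0.7736, 0.2922.
ρ(T) = max|λ| = 1.2256; 1.2256 > 1: divergent.

no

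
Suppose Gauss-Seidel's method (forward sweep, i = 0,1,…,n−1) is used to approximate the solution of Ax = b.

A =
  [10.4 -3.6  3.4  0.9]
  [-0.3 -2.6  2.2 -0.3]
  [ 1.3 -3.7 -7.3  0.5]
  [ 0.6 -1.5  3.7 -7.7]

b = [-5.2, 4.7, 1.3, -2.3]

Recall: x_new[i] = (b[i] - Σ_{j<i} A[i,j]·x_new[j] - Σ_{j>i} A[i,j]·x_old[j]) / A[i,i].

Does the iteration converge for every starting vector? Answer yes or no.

yes

Diagonal D = diag(10.4, -2.6, -7.3, -7.7); L, U strict lower/upper.
Gauss-Seidel: T = -(D+L)⁻¹U, row 0 first, T[0,3] = -(0.9)/(10.4) = -0.0865; later rows by forward substitution.
  T[0,:] = [+0.0000  +0.3462  -0.3269  -0.0865]
  T[1,:] = [+0.0000  -0.0399  +0.8839  -0.1054]
  T[2,:] = [+0.0000  +0.0819  -0.5062  +0.1065]
  T[3,:] = [+0.0000  +0.0741  -0.4409  +0.0650]
|λ(T)| sorted: 0.5370, 0.0886, 0.0328, 0.0000.
spectral radius ρ = 0.5370; 0.5370 < 1 ⇒ converges.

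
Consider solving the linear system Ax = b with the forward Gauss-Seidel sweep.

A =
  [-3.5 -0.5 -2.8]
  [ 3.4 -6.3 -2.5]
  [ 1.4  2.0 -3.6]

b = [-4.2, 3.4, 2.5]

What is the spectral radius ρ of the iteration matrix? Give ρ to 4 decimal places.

0.8738

Diagonal D = diag(-3.5, -6.3, -3.6); L, U strict lower/upper.
GS T = -(D+L)⁻¹U: row 0 first, T[0,2] = -(-2.8)/(-3.5) = -0.8000; later rows by forward substitution.
  T[0,:] = [+0.0000, -0.1429, -0.8000]
  T[1,:] = [+0.0000, -0.0771, -0.8286]
  T[2,:] = [+0.0000, -0.0984, -0.7714]
eigenvalue magnitudes: 0.8738, 0.0252, 0.0000.
ρ = 0.8738; 0.8738 < 1 ⇒ converges.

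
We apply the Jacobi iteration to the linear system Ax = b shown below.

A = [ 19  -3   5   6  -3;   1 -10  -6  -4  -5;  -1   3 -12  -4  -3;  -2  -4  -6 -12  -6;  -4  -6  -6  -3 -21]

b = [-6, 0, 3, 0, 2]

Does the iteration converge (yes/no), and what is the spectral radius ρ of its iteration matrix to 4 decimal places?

yes, ρ = 0.8466

Diagonal D = diag(19, -10, -12, -12, -21); L, U strict lower/upper.
Jacobi T = -D⁻¹(L+U): T[4,1] = -(-6)/(-21) = -0.2857; T[4,4] = 0.
  T[0,:] = [+0.0000, +0.1579, -0.2632, -0.3158, +0.1579]
  T[1,:] = [+0.1000, +0.0000, -0.6000, -0.4000, -0.5000]
  T[2,:] = [-0.0833, +0.2500, +0.0000, -0.3333, -0.2500]
  T[3,:] = [-0.1667, -0.3333, -0.5000, +0.0000, -0.5000]
  T[4,:] = [-0.1905, -0.2857, -0.2857, -0.1429, +0.0000]
moduli |λ_i(T)| = 0.8466, 0.4217, 0.4217, 0.3033, 0.1707.
spectral radius ρ = 0.8466; 0.8466 < 1 ⇒ converges.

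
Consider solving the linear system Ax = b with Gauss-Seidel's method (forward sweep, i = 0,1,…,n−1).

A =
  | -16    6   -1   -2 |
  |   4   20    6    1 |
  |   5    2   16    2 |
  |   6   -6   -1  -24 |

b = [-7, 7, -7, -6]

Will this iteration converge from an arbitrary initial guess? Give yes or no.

A = D + L + U where D = diag(-16, 20, 16, -24).
T_GS = -(D+L)⁻¹U: row 0 first, T[0,2] = -(-1)/(-16) = -0.0625; later rows by forward substitution.
  T[0,:] = [+0.0000  +0.3750  -0.0625  -0.1250]
  T[1,:] = [+0.0000  -0.0750  -0.2875  -0.0250]
  T[2,:] = [+0.0000  -0.1078  +0.0555  -0.0828]
  T[3,:] = [+0.0000  +0.1170  +0.0539  -0.0215]
eigenvalue magnitudes: 0.1937, 0.1347, 0.1347, 0.0000.
ρ = 0.1937; 0.1937 < 1: convergent.

yes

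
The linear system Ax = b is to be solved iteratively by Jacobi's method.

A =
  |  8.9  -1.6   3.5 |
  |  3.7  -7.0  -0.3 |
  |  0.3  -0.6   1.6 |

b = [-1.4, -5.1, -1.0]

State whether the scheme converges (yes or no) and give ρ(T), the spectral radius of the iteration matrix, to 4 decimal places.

A = D + L + U where D = diag(8.9, -7, 1.6).
Jacobi T = -D⁻¹(L+U): T[2,0] = -(0.3)/(1.6) = -0.1875; T[2,2] = 0.
  T[0,:] = [+0.0000  +0.1798  -0.3933]
  T[1,:] = [+0.5286  +0.0000  -0.0429]
  T[2,:] = [-0.1875  +0.3750  +0.0000]
eigenvalue magnitudes: 0.5421, 0.3757, 0.3757.
ρ = 0.5421; 0.5421 < 1, so it converges for any x₀.

yes, ρ = 0.5421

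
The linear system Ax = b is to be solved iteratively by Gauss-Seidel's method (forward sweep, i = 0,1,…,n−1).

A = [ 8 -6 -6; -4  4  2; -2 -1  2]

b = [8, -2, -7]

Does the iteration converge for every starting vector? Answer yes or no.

Diagonal D = diag(8, 4, 2); L, U strict lower/upper.
GS T = -(D+L)⁻¹U: row 0 first, T[0,2] = -(-6)/(8) = +0.7500; later rows by forward substitution.
  T[0,:] = [+0.0000  +0.7500  +0.7500]
  T[1,:] = [+0.0000  +0.7500  +0.2500]
  T[2,:] = [+0.0000  +1.1250  +0.8750]
|λ(T)| sorted: 1.3465, 0.2785, 0.0000.
ρ = 1.3465; 1.3465 > 1 ⇒ diverges.

no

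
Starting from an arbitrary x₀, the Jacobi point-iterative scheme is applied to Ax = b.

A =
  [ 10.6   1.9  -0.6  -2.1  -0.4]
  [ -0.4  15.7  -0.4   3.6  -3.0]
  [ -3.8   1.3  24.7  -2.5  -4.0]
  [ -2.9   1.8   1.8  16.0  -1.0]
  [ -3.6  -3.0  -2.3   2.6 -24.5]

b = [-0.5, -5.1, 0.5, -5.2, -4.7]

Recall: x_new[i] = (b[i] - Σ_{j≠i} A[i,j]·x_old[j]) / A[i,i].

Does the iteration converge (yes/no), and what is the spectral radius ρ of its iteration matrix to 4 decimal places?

yes, ρ = 0.2505

Write A = D+L+U with D = diag(10.6, 15.7, 24.7, 16, -24.5).
Jacobi T = -D⁻¹(L+U): T[4,1] = -(-3)/(-24.5) = -0.1224; T[4,4] = 0.
  T[0,:] = [+0.0000 -0.1792 +0.0566 +0.1981 +0.0377]
  T[1,:] = [+0.0255 +0.0000 +0.0255 -0.2293 +0.1911]
  T[2,:] = [+0.1538 -0.0526 +0.0000 +0.1012 +0.1619]
  T[3,:] = [+0.1812 -0.1125 -0.1125 +0.0000 +0.0625]
  T[4,:] = [-0.1469 -0.1224 -0.0939 +0.1061 +0.0000]
|λ(T)| sorted: 0.2505, 0.2010, 0.2010, 0.1923, 0.1923.
ρ = 0.2505; 0.2505 < 1: convergent.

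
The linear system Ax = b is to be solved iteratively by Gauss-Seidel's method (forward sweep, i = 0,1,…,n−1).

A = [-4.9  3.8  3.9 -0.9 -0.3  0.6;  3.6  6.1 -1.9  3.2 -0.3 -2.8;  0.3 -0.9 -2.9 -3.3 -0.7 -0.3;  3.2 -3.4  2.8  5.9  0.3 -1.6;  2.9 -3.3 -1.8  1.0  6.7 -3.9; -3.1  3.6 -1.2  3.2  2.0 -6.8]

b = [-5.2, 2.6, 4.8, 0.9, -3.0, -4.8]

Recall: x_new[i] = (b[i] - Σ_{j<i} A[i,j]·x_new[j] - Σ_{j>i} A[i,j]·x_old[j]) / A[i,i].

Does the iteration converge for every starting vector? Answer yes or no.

Let D = diag(-4.9, 6.1, -2.9, 5.9, 6.7, -6.8); L, U the strict triangles.
Gauss-Seidel: T = -(D+L)⁻¹U, row 0 first, T[0,3] = -(-0.9)/(-4.9) = -0.1837; later rows by forward substitution.
  T[0,:] = [+0.0000 +0.7755 +0.7959 -0.1837 -0.0612 +0.1224]
  T[1,:] = [+0.0000 -0.4577 -0.1582 -0.4162 +0.0853 +0.3868]
  T[2,:] = [+0.0000 +0.2223 +0.1314 -1.0278 -0.2742 -0.2108]
  T[3,:] = [+0.0000 -0.7898 -0.5853 +0.3475 +0.1616 +0.5277]
  T[4,:] = [+0.0000 -0.3835 -0.2998 -0.4535 -0.0293 +0.5842]
  T[5,:] = [+0.0000 -1.1195 -0.8334 +0.0749 +0.1889 +0.6063]
|λ(T)| sorted: 1.4453, 0.4395, 0.4395, 0.2083, 0.0638, 0.0000.
spectral radius ρ = 1.4453; 1.4453 > 1, so it fails to converge.

no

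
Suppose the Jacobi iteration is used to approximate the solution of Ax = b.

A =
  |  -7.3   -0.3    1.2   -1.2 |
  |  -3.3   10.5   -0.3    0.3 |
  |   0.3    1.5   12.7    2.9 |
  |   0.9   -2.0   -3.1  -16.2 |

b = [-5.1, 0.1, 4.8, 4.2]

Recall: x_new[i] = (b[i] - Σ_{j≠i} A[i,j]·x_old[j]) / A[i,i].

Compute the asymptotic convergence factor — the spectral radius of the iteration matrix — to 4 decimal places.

Write A = D+L+U with D = diag(-7.3, 10.5, 12.7, -16.2).
T_J = -D⁻¹(L+U): T[3,1] = -(-2)/(-16.2) = -0.1235; T[3,3] = 0.
  T[0,:] = [+0.0000  -0.0411  +0.1644  -0.1644]
  T[1,:] = [+0.3143  +0.0000  +0.0286  -0.0286]
  T[2,:] = [-0.0236  -0.1181  +0.0000  -0.2283]
  T[3,:] = [+0.0556  -0.1235  -0.1914  +0.0000]
|λ(T)| sorted: 0.2170, 0.1795, 0.1498, 0.1498.
ρ(T) = max|λ| = 0.2170; 0.2170 < 1, so it converges for any x₀.

0.2170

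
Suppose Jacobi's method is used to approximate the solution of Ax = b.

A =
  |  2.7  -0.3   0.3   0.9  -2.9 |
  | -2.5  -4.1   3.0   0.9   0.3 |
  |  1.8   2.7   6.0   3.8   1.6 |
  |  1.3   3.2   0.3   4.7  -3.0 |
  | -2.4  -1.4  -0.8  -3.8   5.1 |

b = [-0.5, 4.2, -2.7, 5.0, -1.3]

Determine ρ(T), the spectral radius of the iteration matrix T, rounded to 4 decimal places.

Write A = D+L+U with D = diag(2.7, -4.1, 6, 4.7, 5.1).
Jacobi T = -D⁻¹(L+U): T[4,1] = -(-1.4)/(5.1) = +0.2745; T[4,4] = 0.
  T[0,:] = [+0.0000, +0.1111, -0.1111, -0.3333, +1.0741]
  T[1,:] = [-0.6098, +0.0000, +0.7317, +0.2195, +0.0732]
  T[2,:] = [-0.3000, -0.4500, +0.0000, -0.6333, -0.2667]
  T[3,:] = [-0.2766, -0.6809, -0.0638, +0.0000, +0.6383]
  T[4,:] = [+0.4706, +0.2745, +0.1569, +0.7451, +0.0000]
|λ(T)| sorted: 1.2686, 0.8868, 0.8103, 0.8103, 0.2247.
spectral radius ρ = 1.2686; 1.2686 > 1 ⇒ diverges.

1.2686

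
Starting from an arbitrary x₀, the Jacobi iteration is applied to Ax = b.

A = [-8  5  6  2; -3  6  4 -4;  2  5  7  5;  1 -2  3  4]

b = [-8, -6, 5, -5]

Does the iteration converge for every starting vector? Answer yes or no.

Split A = D + L + U, D = diag(-8, 6, 7, 4).
T_J = -D⁻¹(L+U): T[1,3] = -(-4)/(6) = +0.6667; T[1,1] = 0.
  T[0,:] = [+0.0000  +0.6250  +0.7500  +0.2500]
  T[1,:] = [+0.5000  +0.0000  -0.6667  +0.6667]
  T[2,:] = [-0.2857  -0.7143  +0.0000  -0.7143]
  T[3,:] = [-0.2500  +0.5000  -0.7500  +0.0000]
|eigenvalues of T|: 1.3481, 0.7880, 0.5687, 0.0086.
spectral radius ρ = 1.3481; 1.3481 > 1 ⇒ diverges.

no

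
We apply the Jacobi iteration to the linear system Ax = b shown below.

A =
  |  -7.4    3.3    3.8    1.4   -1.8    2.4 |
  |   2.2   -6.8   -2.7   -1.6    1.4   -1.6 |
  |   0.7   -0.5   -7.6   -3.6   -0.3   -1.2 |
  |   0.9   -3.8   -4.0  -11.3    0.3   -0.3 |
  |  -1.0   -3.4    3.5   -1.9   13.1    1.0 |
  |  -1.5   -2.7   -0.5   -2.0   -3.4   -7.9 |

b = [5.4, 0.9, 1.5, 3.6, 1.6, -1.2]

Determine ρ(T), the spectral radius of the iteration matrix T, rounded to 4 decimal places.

Write A = D+L+U with D = diag(-7.4, -6.8, -7.6, -11.3, 13.1, -7.9).
T_J = -D⁻¹(L+U): T[3,4] = -(0.3)/(-11.3) = +0.0265; T[3,3] = 0.
  T[0,:] = [+0.0000  +0.4459  +0.5135  +0.1892  -0.2432  +0.3243]
  T[1,:] = [+0.3235  +0.0000  -0.3971  -0.2353  +0.2059  -0.2353]
  T[2,:] = [+0.0921  -0.0658  +0.0000  -0.4737  -0.0395  -0.1579]
  T[3,:] = [+0.0796  -0.3363  -0.3540  +0.0000  +0.0265  -0.0265]
  T[4,:] = [+0.0763  +0.2595  -0.2672  +0.1450  +0.0000  -0.0763]
  T[5,:] = [-0.1899  -0.3418  -0.0633  -0.2532  -0.4304  +0.0000]
|eigenvalues of T|: 0.9011, 0.4543, 0.4177, 0.4177, 0.2166, 0.0274.
ρ = 0.9011; 0.9011 < 1: convergent.

0.9011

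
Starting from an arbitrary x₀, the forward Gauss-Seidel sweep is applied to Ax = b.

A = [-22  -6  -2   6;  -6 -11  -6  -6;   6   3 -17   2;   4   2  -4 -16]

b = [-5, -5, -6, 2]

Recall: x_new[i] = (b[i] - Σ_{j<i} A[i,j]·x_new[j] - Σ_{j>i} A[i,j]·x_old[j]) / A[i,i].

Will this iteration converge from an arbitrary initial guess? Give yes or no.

yes

A = D + L + U where D = diag(-22, -11, -17, -16).
GS T = -(D+L)⁻¹U: row 0 first, T[0,3] = -(6)/(-22) = +0.2727; later rows by forward substitution.
  T[0,:] = [+0.0000, -0.2727, -0.0909, +0.2727]
  T[1,:] = [+0.0000, +0.1488, -0.4959, -0.6942]
  T[2,:] = [+0.0000, -0.0700, -0.1196, +0.0914]
  T[3,:] = [+0.0000, -0.0321, -0.0548, -0.0414]
moduli |λ_i(T)| = 0.2875, 0.2350, 0.0647, 0.0000.
spectral radius ρ = 0.2875; 0.2875 < 1 ⇒ converges.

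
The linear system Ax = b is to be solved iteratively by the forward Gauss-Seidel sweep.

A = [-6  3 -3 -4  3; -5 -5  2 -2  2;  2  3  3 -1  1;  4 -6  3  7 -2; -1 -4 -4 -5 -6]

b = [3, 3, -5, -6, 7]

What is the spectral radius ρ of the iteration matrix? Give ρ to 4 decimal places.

1.4874

Write A = D+L+U with D = diag(-6, -5, 3, 7, -6).
Gauss-Seidel: T = -(D+L)⁻¹U, row 0 first, T[0,4] = -(3)/(-6) = +0.5000; later rows by forward substitution.
  T[0,:] = [+0.0000, +0.5000, -0.5000, -0.6667, +0.5000]
  T[1,:] = [+0.0000, -0.5000, +0.9000, +0.2667, -0.1000]
  T[2,:] = [+0.0000, +0.1667, -0.5667, +0.5111, -0.5667]
  T[3,:] = [+0.0000, -0.7857, +1.3000, +0.3905, +0.1571]
  T[4,:] = [+0.0000, +0.7937, -1.2222, -0.7328, +0.2302]
|λ(T)| sorted: 1.4874, 0.8545, 0.1994, 0.0125, 0.0000.
ρ = 1.4874; 1.4874 > 1: divergent.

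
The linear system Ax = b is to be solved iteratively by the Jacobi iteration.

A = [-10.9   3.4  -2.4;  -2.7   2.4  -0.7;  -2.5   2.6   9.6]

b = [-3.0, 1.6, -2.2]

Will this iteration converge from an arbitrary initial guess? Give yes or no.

Write A = D+L+U with D = diag(-10.9, 2.4, 9.6).
T_J = -D⁻¹(L+U): T[2,0] = -(-2.5)/(9.6) = +0.2604; T[2,2] = 0.
  T[0,:] = [+0.0000 +0.3119 -0.2202]
  T[1,:] = [+1.1250 +0.0000 +0.2917]
  T[2,:] = [+0.2604 -0.2708 +0.0000]
moduli |λ_i(T)| = 0.6040, 0.3877, 0.3877.
spectral radius ρ = 0.6040; 0.6040 < 1: convergent.

yes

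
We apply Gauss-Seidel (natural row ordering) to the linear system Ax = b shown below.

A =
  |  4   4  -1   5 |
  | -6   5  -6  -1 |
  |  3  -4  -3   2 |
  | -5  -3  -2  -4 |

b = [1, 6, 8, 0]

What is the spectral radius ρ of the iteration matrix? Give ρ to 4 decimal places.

Diagonal D = diag(4, 5, -3, -4); L, U strict lower/upper.
T_GS = -(D+L)⁻¹U: row 0 first, T[0,1] = -(4)/(4) = -1.0000; later rows by forward substitution.
  T[0,:] = [+0.0000  -1.0000  +0.2500  -1.2500]
  T[1,:] = [+0.0000  -1.2000  +1.5000  -1.3000]
  T[2,:] = [+0.0000  +0.6000  -1.7500  +1.1500]
  T[3,:] = [+0.0000  +1.8500  -0.5625  +1.9625]
moduli |λ_i(T)| = 1.5620, 1.1374, 0.5629, 0.0000.
spectral radius ρ = 1.5620; 1.5620 > 1: divergent.

1.5620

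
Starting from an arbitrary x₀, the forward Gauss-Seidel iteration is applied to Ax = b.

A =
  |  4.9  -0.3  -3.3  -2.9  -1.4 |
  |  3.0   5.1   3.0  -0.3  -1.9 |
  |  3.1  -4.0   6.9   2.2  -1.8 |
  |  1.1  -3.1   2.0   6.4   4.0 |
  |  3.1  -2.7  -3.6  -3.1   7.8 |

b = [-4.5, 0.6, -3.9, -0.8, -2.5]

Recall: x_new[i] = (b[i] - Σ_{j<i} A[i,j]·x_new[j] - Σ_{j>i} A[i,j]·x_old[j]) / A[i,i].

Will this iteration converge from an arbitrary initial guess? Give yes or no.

A = D + L + U where D = diag(4.9, 5.1, 6.9, 6.4, 7.8).
Gauss-Seidel: T = -(D+L)⁻¹U, row 0 first, T[0,3] = -(-2.9)/(4.9) = +0.5918; later rows by forward substitution.
  T[0,:] = [+0.0000, +0.0612, +0.6735, +0.5918, +0.2857]
  T[1,:] = [+0.0000, -0.0360, -0.9844, -0.2893, +0.2045]
  T[2,:] = [+0.0000, -0.0484, -0.8732, -0.7525, +0.2510]
  T[3,:] = [+0.0000, -0.0128, -0.3197, -0.0067, -0.6535]
  T[4,:] = [+0.0000, -0.0642, -1.1385, -0.6853, -0.1866]
eigenvalue magnitudes: 1.3147, 0.1942, 0.1942, 0.0575, 0.0000.
ρ(T) = max|λ| = 1.3147; 1.3147 > 1, so it fails to converge.

no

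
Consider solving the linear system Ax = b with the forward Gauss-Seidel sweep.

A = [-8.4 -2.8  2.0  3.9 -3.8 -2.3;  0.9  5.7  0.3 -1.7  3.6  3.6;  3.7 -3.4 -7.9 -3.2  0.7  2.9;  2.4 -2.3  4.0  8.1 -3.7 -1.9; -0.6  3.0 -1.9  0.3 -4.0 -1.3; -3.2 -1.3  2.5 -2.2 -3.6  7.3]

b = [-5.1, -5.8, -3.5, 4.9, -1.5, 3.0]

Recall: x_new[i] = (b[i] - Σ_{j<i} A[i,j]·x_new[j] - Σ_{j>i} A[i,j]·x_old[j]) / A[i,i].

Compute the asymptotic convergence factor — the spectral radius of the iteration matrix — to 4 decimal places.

Let D = diag(-8.4, 5.7, -7.9, 8.1, -4, 7.3); L, U the strict triangles.
T_GS = -(D+L)⁻¹U: row 0 first, T[0,2] = -(2)/(-8.4) = +0.2381; later rows by forward substitution.
  T[0,:] = [+0.0000  -0.3333  +0.2381  +0.4643  -0.4524  -0.2738]
  T[1,:] = [+0.0000  +0.0526  -0.0902  +0.2249  -0.5602  -0.5883]
  T[2,:] = [+0.0000  -0.1788  +0.1503  -0.2844  +0.1178  +0.4921]
  T[3,:] = [+0.0000  +0.2020  -0.1704  +0.0668  +0.3736  -0.0944]
  T[4,:] = [+0.0000  +0.1895  -0.1876  +0.2392  -0.3802  -0.9660]
  T[5,:] = [+0.0000  +0.0788  -0.1070  +0.4790  -0.4133  -0.8981]
|roots of det(T-λI)|: 1.3164, 0.2800, 0.2800, 0.1984, 0.0226, 0.0000.
ρ = 1.3164; 1.3164 > 1 ⇒ diverges.

1.3164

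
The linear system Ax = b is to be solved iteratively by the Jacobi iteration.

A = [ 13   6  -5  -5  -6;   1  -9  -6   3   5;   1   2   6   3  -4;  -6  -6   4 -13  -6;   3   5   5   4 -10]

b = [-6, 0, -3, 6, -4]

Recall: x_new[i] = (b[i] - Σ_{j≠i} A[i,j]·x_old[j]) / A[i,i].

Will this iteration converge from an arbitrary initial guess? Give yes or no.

no

Write A = D+L+U with D = diag(13, -9, 6, -13, -10).
Jacobi T = -D⁻¹(L+U): T[0,4] = -(-6)/(13) = +0.4615; T[0,0] = 0.
  T[0,:] = [+0.0000 -0.4615 +0.3846 +0.3846 +0.4615]
  T[1,:] = [+0.1111 +0.0000 -0.6667 +0.3333 +0.5556]
  T[2,:] = [-0.1667 -0.3333 +0.0000 -0.5000 +0.6667]
  T[3,:] = [-0.4615 -0.4615 +0.3077 +0.0000 -0.4615]
  T[4,:] = [+0.3000 +0.5000 +0.5000 +0.4000 +0.0000]
eigenvalue magnitudes: 1.1251, 0.8425, 0.8425, 0.6355, 0.2038.
ρ(T) = max|λ| = 1.1251; 1.1251 > 1 ⇒ diverges.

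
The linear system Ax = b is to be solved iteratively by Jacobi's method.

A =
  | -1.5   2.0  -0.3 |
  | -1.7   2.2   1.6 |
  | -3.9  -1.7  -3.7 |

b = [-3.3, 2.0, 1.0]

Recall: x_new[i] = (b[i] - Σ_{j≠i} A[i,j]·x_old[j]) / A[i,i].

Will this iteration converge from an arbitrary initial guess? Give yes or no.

no

Let D = diag(-1.5, 2.2, -3.7); L, U the strict triangles.
Jacobi: T = -D⁻¹(L+U), T[1,2] = -(1.6)/(2.2) = -0.7273; T[1,1] = 0.
  T[0,:] = [+0.0000  +1.3333  -0.2000]
  T[1,:] = [+0.7727  +0.0000  -0.7273]
  T[2,:] = [-1.0541  -0.4595  +0.0000]
moduli |λ_i(T)| = 1.5154, 0.8493, 0.8493.
ρ = 1.5154; 1.5154 > 1, so it fails to converge.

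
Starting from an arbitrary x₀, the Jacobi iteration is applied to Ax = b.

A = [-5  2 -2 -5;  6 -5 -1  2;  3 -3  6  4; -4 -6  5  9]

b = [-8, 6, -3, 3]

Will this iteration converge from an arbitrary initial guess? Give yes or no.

no

A = D + L + U where D = diag(-5, -5, 6, 9).
Jacobi T = -D⁻¹(L+U): T[2,0] = -(3)/(6) = -0.5000; T[2,2] = 0.
  T[0,:] = [+0.0000, +0.4000, -0.4000, -1.0000]
  T[1,:] = [+1.2000, +0.0000, -0.2000, +0.4000]
  T[2,:] = [-0.5000, +0.5000, +0.0000, -0.6667]
  T[3,:] = [+0.4444, +0.6667, -0.5556, +0.0000]
|roots of det(T-λI)|: 1.3221, 0.8387, 0.8387, 0.2549.
ρ = 1.3221; 1.3221 > 1, so it fails to converge.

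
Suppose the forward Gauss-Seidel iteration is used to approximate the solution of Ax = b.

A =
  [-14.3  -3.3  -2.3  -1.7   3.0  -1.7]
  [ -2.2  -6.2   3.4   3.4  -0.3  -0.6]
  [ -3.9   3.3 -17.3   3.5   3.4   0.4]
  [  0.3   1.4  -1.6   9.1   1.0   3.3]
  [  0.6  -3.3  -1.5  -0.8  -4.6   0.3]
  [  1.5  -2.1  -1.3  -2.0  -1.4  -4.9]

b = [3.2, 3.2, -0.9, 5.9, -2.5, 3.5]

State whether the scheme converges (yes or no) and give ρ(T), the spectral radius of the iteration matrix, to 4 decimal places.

A = D + L + U where D = diag(-14.3, -6.2, -17.3, 9.1, -4.6, -4.9).
Gauss-Seidel: T = -(D+L)⁻¹U, row 0 first, T[0,5] = -(-1.7)/(-14.3) = -0.1189; later rows by forward substitution.
  T[0,:] = [+0.0000 -0.2308 -0.1608 -0.1189 +0.2098 -0.1189]
  T[1,:] = [+0.0000 +0.0819 +0.6055 +0.5906 -0.1228 -0.0546]
  T[2,:] = [+0.0000 +0.0676 +0.1518 +0.3418 +0.1258 +0.0395]
  T[3,:] = [+0.0000 +0.0069 -0.0612 -0.0268 -0.0758 -0.3434]
  T[4,:] = [+0.0000 -0.1121 -0.4942 -0.5460 +0.0876 +0.1357]
  T[5,:] = [+0.0000 -0.0945 -0.1828 -0.2132 +0.0894 +0.0779]
|λ(T)| sorted: 0.5965, 0.2583, 0.2583, 0.1112, 0.0127, 0.0000.
ρ = 0.5965; 0.5965 < 1 ⇒ converges.

yes, ρ = 0.5965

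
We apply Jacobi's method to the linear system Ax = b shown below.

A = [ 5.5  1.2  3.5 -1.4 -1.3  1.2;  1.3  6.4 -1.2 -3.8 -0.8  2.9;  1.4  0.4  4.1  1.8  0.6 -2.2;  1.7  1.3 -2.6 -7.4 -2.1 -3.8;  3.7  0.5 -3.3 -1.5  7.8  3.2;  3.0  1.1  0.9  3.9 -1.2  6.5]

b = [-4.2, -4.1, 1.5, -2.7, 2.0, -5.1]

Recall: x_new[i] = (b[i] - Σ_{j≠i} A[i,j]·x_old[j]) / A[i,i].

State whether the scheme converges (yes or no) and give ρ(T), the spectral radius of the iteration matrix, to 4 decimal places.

no, ρ = 1.1442

A = D + L + U where D = diag(5.5, 6.4, 4.1, -7.4, 7.8, 6.5).
Jacobi T = -D⁻¹(L+U): T[0,3] = -(-1.4)/(5.5) = +0.2545; T[0,0] = 0.
  T[0,:] = [+0.0000 -0.2182 -0.6364 +0.2545 +0.2364 -0.2182]
  T[1,:] = [-0.2031 +0.0000 +0.1875 +0.5938 +0.1250 -0.4531]
  T[2,:] = [-0.3415 -0.0976 +0.0000 -0.4390 -0.1463 +0.5366]
  T[3,:] = [+0.2297 +0.1757 -0.3514 +0.0000 -0.2838 -0.5135]
  T[4,:] = [-0.4744 -0.0641 +0.4231 +0.1923 +0.0000 -0.4103]
  T[5,:] = [-0.4615 -0.1692 -0.1385 -0.6000 +0.1846 +0.0000]
|eigenvalues of T|: 1.1442, 0.5604, 0.5604, 0.5183, 0.5183, 0.1119.
ρ(T) = max|λ| = 1.1442; 1.1442 > 1: divergent.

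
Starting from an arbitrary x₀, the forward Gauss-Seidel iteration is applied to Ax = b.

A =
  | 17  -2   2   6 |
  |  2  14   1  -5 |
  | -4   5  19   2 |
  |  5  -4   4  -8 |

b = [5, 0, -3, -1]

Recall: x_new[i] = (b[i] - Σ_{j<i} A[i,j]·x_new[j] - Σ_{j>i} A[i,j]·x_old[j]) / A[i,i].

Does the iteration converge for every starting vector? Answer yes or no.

yes

Diagonal D = diag(17, 14, 19, -8); L, U strict lower/upper.
Gauss-Seidel: T = -(D+L)⁻¹U, row 0 first, T[0,2] = -(2)/(17) = -0.1176; later rows by forward substitution.
  T[0,:] = [+0.0000  +0.1176  -0.1176  -0.3529]
  T[1,:] = [+0.0000  -0.0168  -0.0546  +0.4076]
  T[2,:] = [+0.0000  +0.0292  -0.0104  -0.2868]
  T[3,:] = [+0.0000  +0.0965  -0.0514  -0.5678]
eigenvalue magnitudes: 0.6504, 0.0679, 0.0125, 0.0000.
ρ = 0.6504; 0.6504 < 1 ⇒ converges.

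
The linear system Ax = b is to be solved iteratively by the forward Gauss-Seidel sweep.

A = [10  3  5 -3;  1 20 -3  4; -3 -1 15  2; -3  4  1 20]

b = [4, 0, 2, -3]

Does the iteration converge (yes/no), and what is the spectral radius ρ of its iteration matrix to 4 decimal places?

yes, ρ = 0.1594

Split A = D + L + U, D = diag(10, 20, 15, 20).
T_GS = -(D+L)⁻¹U: row 0 first, T[0,2] = -(5)/(10) = -0.5000; later rows by forward substitution.
  T[0,:] = [+0.0000, -0.3000, -0.5000, +0.3000]
  T[1,:] = [+0.0000, +0.0150, +0.1750, -0.2150]
  T[2,:] = [+0.0000, -0.0590, -0.0883, -0.0877]
  T[3,:] = [+0.0000, -0.0451, -0.1056, +0.0924]
|roots of det(T-λI)|: 0.1594, 0.0751, 0.0751, 0.0000.
spectral radius ρ = 0.1594; 0.1594 < 1, so it converges for any x₀.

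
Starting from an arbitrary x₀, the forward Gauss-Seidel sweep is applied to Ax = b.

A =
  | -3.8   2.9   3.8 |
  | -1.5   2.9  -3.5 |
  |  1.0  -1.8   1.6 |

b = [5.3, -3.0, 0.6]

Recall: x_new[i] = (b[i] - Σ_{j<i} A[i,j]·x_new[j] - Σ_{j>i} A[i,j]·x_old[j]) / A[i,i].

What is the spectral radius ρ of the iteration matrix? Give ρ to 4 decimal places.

1.2482

Let D = diag(-3.8, 2.9, 1.6); L, U the strict triangles.
GS T = -(D+L)⁻¹U: row 0 first, T[0,2] = -(3.8)/(-3.8) = +1.0000; later rows by forward substitution.
  T[0,:] = [+0.0000  +0.7632  +1.0000]
  T[1,:] = [+0.0000  +0.3947  +1.7241]
  T[2,:] = [+0.0000  -0.0329  +1.3147]
|roots of det(T-λI)|: 1.2482, 0.4612, 0.0000.
ρ = 1.2482; 1.2482 > 1: divergent.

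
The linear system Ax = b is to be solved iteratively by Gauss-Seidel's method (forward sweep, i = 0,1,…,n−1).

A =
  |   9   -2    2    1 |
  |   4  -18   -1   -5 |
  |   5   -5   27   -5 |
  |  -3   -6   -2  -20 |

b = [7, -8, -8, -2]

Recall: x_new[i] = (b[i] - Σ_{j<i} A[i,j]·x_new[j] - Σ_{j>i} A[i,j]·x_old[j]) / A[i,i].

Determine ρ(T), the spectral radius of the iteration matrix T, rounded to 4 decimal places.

Split A = D + L + U, D = diag(9, -18, 27, -20).
T_GS = -(D+L)⁻¹U: row 0 first, T[0,2] = -(2)/(9) = -0.2222; later rows by forward substitution.
  T[0,:] = [+0.0000, +0.2222, -0.2222, -0.1111]
  T[1,:] = [+0.0000, +0.0494, -0.1049, -0.3025]
  T[2,:] = [+0.0000, -0.0320, +0.0217, +0.1497]
  T[3,:] = [+0.0000, -0.0449, +0.0626, +0.0924]
|λ(T)| sorted: 0.2454, 0.0576, 0.0243, 0.0000.
ρ = 0.2454; 0.2454 < 1: convergent.

0.2454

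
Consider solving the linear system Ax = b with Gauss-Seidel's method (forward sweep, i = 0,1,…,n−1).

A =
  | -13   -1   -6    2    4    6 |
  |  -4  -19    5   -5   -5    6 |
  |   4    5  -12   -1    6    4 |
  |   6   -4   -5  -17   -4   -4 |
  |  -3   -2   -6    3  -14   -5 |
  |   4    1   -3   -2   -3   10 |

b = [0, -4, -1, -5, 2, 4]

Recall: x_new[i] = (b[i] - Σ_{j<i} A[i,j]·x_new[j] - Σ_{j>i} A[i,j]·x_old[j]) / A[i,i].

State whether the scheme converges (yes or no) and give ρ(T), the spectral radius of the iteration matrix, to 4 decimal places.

Split A = D + L + U, D = diag(-13, -19, -12, -17, -14, 10).
Gauss-Seidel: T = -(D+L)⁻¹U, row 0 first, T[0,5] = -(6)/(-13) = +0.4615; later rows by forward substitution.
  T[0,:] = [+0.0000 -0.0769 -0.4615 +0.1538 +0.3077 +0.4615]
  T[1,:] = [+0.0000 +0.0162 +0.3603 -0.2955 -0.3279 +0.2186]
  T[2,:] = [+0.0000 -0.0189 -0.0037 -0.1552 +0.4659 +0.5783]
  T[3,:] = [+0.0000 -0.0254 -0.2466 +0.1695 -0.1866 -0.2939]
  T[4,:] = [+0.0000 +0.0168 -0.0038 +0.1121 -0.2587 -0.7981]
  T[5,:] = [+0.0000 +0.0234 +0.0970 -0.0110 -0.0654 -0.3312]
moduli |λ_i(T)| = 0.6339, 0.1789, 0.1504, 0.0576, 0.0576, 0.0000.
ρ(T) = max|λ| = 0.6339; 0.6339 < 1 ⇒ converges.

yes, ρ = 0.6339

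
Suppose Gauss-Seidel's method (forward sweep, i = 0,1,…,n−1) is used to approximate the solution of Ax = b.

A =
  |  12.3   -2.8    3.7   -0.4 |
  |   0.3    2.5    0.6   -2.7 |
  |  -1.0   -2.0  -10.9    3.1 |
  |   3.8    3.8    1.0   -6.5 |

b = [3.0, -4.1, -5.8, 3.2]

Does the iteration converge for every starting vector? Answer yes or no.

yes

Let D = diag(12.3, 2.5, -10.9, -6.5); L, U the strict triangles.
Gauss-Seidel: T = -(D+L)⁻¹U, row 0 first, T[0,3] = -(-0.4)/(12.3) = +0.0325; later rows by forward substitution.
  T[0,:] = [+0.0000, +0.2276, -0.3008, +0.0325]
  T[1,:] = [+0.0000, -0.0273, -0.2039, +1.0761]
  T[2,:] = [+0.0000, -0.0159, +0.0650, +0.0840]
  T[3,:] = [+0.0000, +0.1147, -0.2851, +0.6610]
|eigenvalues of T|: 0.7853, 0.1592, 0.0726, 0.0000.
ρ(T) = max|λ| = 0.7853; 0.7853 < 1 ⇒ converges.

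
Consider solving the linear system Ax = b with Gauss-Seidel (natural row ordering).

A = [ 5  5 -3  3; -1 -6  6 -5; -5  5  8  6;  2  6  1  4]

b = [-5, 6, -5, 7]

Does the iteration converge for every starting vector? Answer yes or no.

Let D = diag(5, -6, 8, 4); L, U the strict triangles.
GS T = -(D+L)⁻¹U: row 0 first, T[0,3] = -(3)/(5) = -0.6000; later rows by forward substitution.
  T[0,:] = [+0.0000, -1.0000, +0.6000, -0.6000]
  T[1,:] = [+0.0000, +0.1667, +0.9000, -0.7333]
  T[2,:] = [+0.0000, -0.7292, -0.1875, -0.6667]
  T[3,:] = [+0.0000, +0.4323, -1.6031, +1.5667]
|λ(T)| sorted: 1.4828, 0.5354, 0.4723, 0.0000.
ρ(T) = max|λ| = 1.4828; 1.4828 > 1 ⇒ diverges.

no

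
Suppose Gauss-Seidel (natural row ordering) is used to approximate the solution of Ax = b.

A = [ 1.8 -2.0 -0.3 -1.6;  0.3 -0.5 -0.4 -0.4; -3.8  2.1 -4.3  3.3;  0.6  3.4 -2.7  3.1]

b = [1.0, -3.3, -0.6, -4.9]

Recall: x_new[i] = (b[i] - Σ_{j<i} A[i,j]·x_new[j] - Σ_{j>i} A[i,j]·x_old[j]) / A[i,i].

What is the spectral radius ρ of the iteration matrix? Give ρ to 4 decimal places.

Diagonal D = diag(1.8, -0.5, -4.3, 3.1); L, U strict lower/upper.
Gauss-Seidel: T = -(D+L)⁻¹U, row 0 first, T[0,2] = -(-0.3)/(1.8) = +0.1667; later rows by forward substitution.
  T[0,:] = [+0.0000  +1.1111  +0.1667  +0.8889]
  T[1,:] = [+0.0000  +0.6667  -0.7000  -0.2667]
  T[2,:] = [+0.0000  -0.6563  -0.4891  -0.1483]
  T[3,:] = [+0.0000  -1.5179  +0.3095  -0.0088]
|λ(T)| sorted: 1.2079, 0.9204, 0.1188, 0.0000.
spectral radius ρ = 1.2079; 1.2079 > 1 ⇒ diverges.

1.2079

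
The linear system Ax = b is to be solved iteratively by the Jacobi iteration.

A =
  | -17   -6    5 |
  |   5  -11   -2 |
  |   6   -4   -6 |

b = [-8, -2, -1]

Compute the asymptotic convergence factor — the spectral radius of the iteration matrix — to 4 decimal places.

A = D + L + U where D = diag(-17, -11, -6).
Jacobi: T = -D⁻¹(L+U), T[2,0] = -(6)/(-6) = +1.0000; T[2,2] = 0.
  T[0,:] = [+0.0000 -0.3529 +0.2941]
  T[1,:] = [+0.4545 +0.0000 -0.1818]
  T[2,:] = [+1.0000 -0.6667 +0.0000]
|λ(T)| sorted: 0.5481, 0.4460, 0.1021.
ρ = 0.5481; 0.5481 < 1 ⇒ converges.

0.5481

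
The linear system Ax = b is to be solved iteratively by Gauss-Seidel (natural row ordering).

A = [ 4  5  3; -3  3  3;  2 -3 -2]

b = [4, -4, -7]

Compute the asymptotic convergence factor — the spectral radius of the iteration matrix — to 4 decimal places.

Write A = D+L+U with D = diag(4, 3, -2).
Gauss-Seidel: T = -(D+L)⁻¹U, row 0 first, T[0,2] = -(3)/(4) = -0.7500; later rows by forward substitution.
  T[0,:] = [+0.0000 -1.2500 -0.7500]
  T[1,:] = [+0.0000 -1.2500 -1.7500]
  T[2,:] = [+0.0000 +0.6250 +1.8750]
|λ(T)| sorted: 1.4734, 0.8484, 0.0000.
ρ(T) = max|λ| = 1.4734; 1.4734 > 1, so it fails to converge.

1.4734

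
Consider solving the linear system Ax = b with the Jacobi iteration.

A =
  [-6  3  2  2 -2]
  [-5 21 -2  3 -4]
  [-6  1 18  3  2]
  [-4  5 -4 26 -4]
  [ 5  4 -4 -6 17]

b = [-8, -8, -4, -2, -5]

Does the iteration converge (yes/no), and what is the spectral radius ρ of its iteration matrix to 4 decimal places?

A = D + L + U where D = diag(-6, 21, 18, 26, 17).
T_J = -D⁻¹(L+U): T[3,0] = -(-4)/(26) = +0.1538; T[3,3] = 0.
  T[0,:] = [+0.0000  +0.5000  +0.3333  +0.3333  -0.3333]
  T[1,:] = [+0.2381  +0.0000  +0.0952  -0.1429  +0.1905]
  T[2,:] = [+0.3333  -0.0556  +0.0000  -0.1667  -0.1111]
  T[3,:] = [+0.1538  -0.1923  +0.1538  +0.0000  +0.1538]
  T[4,:] = [-0.2941  -0.2353  +0.2353  +0.3529  +0.0000]
|roots of det(T-λI)|: 0.7238, 0.5487, 0.2530, 0.2530, 0.0311.
ρ = 0.7238; 0.7238 < 1, so it converges for any x₀.

yes, ρ = 0.7238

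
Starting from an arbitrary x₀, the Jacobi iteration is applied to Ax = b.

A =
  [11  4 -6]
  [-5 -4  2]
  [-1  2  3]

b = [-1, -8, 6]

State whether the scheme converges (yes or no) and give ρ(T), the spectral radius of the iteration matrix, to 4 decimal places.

yes, ρ = 0.8695

Let D = diag(11, -4, 3); L, U the strict triangles.
T_J = -D⁻¹(L+U): T[0,1] = -(4)/(11) = -0.3636; T[0,0] = 0.
  T[0,:] = [+0.0000, -0.3636, +0.5455]
  T[1,:] = [-1.2500, +0.0000, +0.5000]
  T[2,:] = [+0.3333, -0.6667, +0.0000]
moduli |λ_i(T)| = 0.8695, 0.6731, 0.6731.
spectral radius ρ = 0.8695; 0.8695 < 1, so it converges for any x₀.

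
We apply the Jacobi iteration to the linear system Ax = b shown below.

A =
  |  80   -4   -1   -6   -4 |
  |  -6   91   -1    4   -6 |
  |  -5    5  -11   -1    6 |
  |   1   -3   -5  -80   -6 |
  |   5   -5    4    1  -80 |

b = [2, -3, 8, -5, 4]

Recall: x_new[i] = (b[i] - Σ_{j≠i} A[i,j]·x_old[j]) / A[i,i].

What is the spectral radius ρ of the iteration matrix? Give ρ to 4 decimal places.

Split A = D + L + U, D = diag(80, 91, -11, -80, -80).
Jacobi: T = -D⁻¹(L+U), T[4,0] = -(5)/(-80) = +0.0625; T[4,4] = 0.
  T[0,:] = [+0.0000, +0.0500, +0.0125, +0.0750, +0.0500]
  T[1,:] = [+0.0659, +0.0000, +0.0110, -0.0440, +0.0659]
  T[2,:] = [-0.4545, +0.4545, +0.0000, -0.0909, +0.5455]
  T[3,:] = [+0.0125, -0.0375, -0.0625, +0.0000, -0.0750]
  T[4,:] = [+0.0625, -0.0625, +0.0500, +0.0125, +0.0000]
eigenvalue magnitudes: 0.2079, 0.1668, 0.1668, 0.0460, 0.0460.
spectral radius ρ = 0.2079; 0.2079 < 1: convergent.

0.2079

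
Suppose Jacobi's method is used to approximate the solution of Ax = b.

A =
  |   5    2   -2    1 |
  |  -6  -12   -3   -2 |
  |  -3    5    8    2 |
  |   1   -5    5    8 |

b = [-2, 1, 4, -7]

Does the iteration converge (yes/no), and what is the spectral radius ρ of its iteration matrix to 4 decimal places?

yes, ρ = 0.9472

A = D + L + U where D = diag(5, -12, 8, 8).
Jacobi: T = -D⁻¹(L+U), T[2,0] = -(-3)/(8) = +0.3750; T[2,2] = 0.
  T[0,:] = [+0.0000  -0.4000  +0.4000  -0.2000]
  T[1,:] = [-0.5000  +0.0000  -0.2500  -0.1667]
  T[2,:] = [+0.3750  -0.6250  +0.0000  -0.2500]
  T[3,:] = [-0.1250  +0.6250  -0.6250  +0.0000]
moduli |λ_i(T)| = 0.9472, 0.5171, 0.3024, 0.3024.
ρ(T) = max|λ| = 0.9472; 0.9472 < 1, so it converges for any x₀.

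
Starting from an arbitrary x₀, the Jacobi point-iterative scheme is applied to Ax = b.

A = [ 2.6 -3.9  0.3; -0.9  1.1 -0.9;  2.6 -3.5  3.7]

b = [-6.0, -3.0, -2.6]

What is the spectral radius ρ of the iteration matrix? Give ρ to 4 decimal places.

1.6326

Diagonal D = diag(2.6, 1.1, 3.7); L, U strict lower/upper.
Jacobi T = -D⁻¹(L+U): T[2,0] = -(2.6)/(3.7) = -0.7027; T[2,2] = 0.
  T[0,:] = [+0.0000 +1.5000 -0.1154]
  T[1,:] = [+0.8182 +0.0000 +0.8182]
  T[2,:] = [-0.7027 +0.9459 +0.0000]
eigenvalue magnitudes: 1.6326, 1.1050, 0.5276.
ρ = 1.6326; 1.6326 > 1, so it fails to converge.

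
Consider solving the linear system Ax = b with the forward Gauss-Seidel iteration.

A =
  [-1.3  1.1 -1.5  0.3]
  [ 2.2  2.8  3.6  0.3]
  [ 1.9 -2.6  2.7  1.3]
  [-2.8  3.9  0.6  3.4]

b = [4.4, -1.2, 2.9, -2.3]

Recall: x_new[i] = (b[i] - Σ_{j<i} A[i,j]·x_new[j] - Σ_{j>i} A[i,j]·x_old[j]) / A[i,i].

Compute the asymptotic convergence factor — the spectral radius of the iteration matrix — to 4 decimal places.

A = D + L + U where D = diag(-1.3, 2.8, 2.7, 3.4).
GS T = -(D+L)⁻¹U: row 0 first, T[0,2] = -(-1.5)/(-1.3) = -1.1538; later rows by forward substitution.
  T[0,:] = [+0.0000 +0.8462 -1.1538 +0.2308]
  T[1,:] = [+0.0000 -0.6648 -0.3791 -0.2885]
  T[2,:] = [+0.0000 -1.2357 +0.4469 -0.9217]
  T[3,:] = [+0.0000 +1.6775 -0.5942 +0.6836]
eigenvalue magnitudes: 1.3915, 0.5568, 0.5568, 0.0000.
ρ = 1.3915; 1.3915 > 1, so it fails to converge.

1.3915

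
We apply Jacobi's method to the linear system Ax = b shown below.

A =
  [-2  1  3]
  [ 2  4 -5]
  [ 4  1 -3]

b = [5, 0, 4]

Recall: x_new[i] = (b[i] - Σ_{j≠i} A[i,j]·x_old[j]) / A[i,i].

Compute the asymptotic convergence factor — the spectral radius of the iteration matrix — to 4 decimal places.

Diagonal D = diag(-2, 4, -3); L, U strict lower/upper.
Jacobi: T = -D⁻¹(L+U), T[1,0] = -(2)/(4) = -0.5000; T[1,1] = 0.
  T[0,:] = [+0.0000, +0.5000, +1.5000]
  T[1,:] = [-0.5000, +0.0000, +1.2500]
  T[2,:] = [+1.3333, +0.3333, +0.0000]
|λ(T)| sorted: 1.5916, 1.3123, 0.2793.
ρ(T) = max|λ| = 1.5916; 1.5916 > 1: divergent.

1.5916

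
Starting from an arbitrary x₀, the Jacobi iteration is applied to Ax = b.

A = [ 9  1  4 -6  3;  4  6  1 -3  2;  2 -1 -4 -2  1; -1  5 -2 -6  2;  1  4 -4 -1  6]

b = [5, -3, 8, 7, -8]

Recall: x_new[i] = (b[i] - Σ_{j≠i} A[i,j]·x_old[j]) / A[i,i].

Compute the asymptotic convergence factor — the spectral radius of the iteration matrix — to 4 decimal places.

1.2600

A = D + L + U where D = diag(9, 6, -4, -6, 6).
Jacobi T = -D⁻¹(L+U): T[3,1] = -(5)/(-6) = +0.8333; T[3,3] = 0.
  T[0,:] = [+0.0000 -0.1111 -0.4444 +0.6667 -0.3333]
  T[1,:] = [-0.6667 +0.0000 -0.1667 +0.5000 -0.3333]
  T[2,:] = [+0.5000 -0.2500 +0.0000 -0.5000 +0.2500]
  T[3,:] = [-0.1667 +0.8333 -0.3333 +0.0000 +0.3333]
  T[4,:] = [-0.1667 -0.6667 +0.6667 +0.1667 +0.0000]
moduli |λ_i(T)| = 1.2600, 0.8390, 0.8390, 0.2870, 0.2192.
ρ = 1.2600; 1.2600 > 1: divergent.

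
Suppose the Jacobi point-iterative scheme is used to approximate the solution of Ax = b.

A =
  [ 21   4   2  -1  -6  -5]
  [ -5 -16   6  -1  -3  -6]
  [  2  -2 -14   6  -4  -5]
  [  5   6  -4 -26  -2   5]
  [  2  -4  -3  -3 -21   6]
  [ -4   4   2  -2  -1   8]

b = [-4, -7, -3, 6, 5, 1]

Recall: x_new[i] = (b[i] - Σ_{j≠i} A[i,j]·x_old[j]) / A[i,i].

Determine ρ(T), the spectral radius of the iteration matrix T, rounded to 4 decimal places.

Split A = D + L + U, D = diag(21, -16, -14, -26, -21, 8).
T_J = -D⁻¹(L+U): T[3,4] = -(-2)/(-26) = -0.0769; T[3,3] = 0.
  T[0,:] = [+0.0000  -0.1905  -0.0952  +0.0476  +0.2857  +0.2381]
  T[1,:] = [-0.3125  +0.0000  +0.3750  -0.0625  -0.1875  -0.3750]
  T[2,:] = [+0.1429  -0.1429  +0.0000  +0.4286  -0.2857  -0.3571]
  T[3,:] = [+0.1923  +0.2308  -0.1538  +0.0000  -0.0769  +0.1923]
  T[4,:] = [+0.0952  -0.1905  -0.1429  -0.1429  +0.0000  +0.2857]
  T[5,:] = [+0.5000  -0.5000  -0.2500  +0.2500  +0.1250  +0.0000]
|λ(T)| sorted: 0.9249, 0.3252, 0.3252, 0.2768, 0.2768, 0.1035.
ρ(T) = max|λ| = 0.9249; 0.9249 < 1: convergent.

0.9249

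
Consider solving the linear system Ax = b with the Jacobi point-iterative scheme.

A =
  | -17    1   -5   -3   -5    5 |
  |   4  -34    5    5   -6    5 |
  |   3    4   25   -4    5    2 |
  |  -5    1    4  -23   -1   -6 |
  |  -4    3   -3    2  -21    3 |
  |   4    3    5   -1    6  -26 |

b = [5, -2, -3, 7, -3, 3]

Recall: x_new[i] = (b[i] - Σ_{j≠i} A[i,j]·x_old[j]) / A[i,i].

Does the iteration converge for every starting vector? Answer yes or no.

Diagonal D = diag(-17, -34, 25, -23, -21, -26); L, U strict lower/upper.
Jacobi: T = -D⁻¹(L+U), T[0,5] = -(5)/(-17) = +0.2941; T[0,0] = 0.
  T[0,:] = [+0.0000, +0.0588, -0.2941, -0.1765, -0.2941, +0.2941]
  T[1,:] = [+0.1176, +0.0000, +0.1471, +0.1471, -0.1765, +0.1471]
  T[2,:] = [-0.1200, -0.1600, +0.0000, +0.1600, -0.2000, -0.0800]
  T[3,:] = [-0.2174, +0.0435, +0.1739, +0.0000, -0.0435, -0.2609]
  T[4,:] = [-0.1905, +0.1429, -0.1429, +0.0952, +0.0000, +0.1429]
  T[5,:] = [+0.1538, +0.1154, +0.1923, -0.0385, +0.2308, +0.0000]
moduli |λ_i(T)| = 0.5257, 0.3891, 0.2826, 0.2826, 0.2512, 0.0117.
ρ(T) = max|λ| = 0.5257; 0.5257 < 1 ⇒ converges.

yes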